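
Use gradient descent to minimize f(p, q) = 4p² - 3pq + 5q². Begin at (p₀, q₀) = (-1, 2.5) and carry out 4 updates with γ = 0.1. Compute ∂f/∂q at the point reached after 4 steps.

0.123

∇f = (8p - 3q, -3p + 10q)
(p₁, q₁) = (-1, 2.5) − 0.1·(-15.5, 28) = (0.55, -0.3)
(p₂, q₂) = (0.55, -0.3) − 0.1·(5.3, -4.65) = (0.02, 0.165)
(p₃, q₃) = (0.02, 0.165) − 0.1·(-0.335, 1.59) = (0.0535, 0.006)
(p₄, q₄) = (0.0535, 0.006) − 0.1·(0.41, -0.1005) = (0.0125, 0.01605)
∂f/∂q at (0.0125, 0.01605) = 0.123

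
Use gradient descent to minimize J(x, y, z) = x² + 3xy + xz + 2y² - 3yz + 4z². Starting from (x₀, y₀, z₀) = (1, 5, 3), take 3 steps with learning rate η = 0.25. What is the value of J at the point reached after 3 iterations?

-17.3701171875

∇J = (2x + 3y + z, 3x + 4y - 3z, x - 3y + 8z)
(x₁, y₁, z₁) = (1, 5, 3) − 0.25·(20, 14, 10) = (-4, 1.5, 0.5)
(x₂, y₂, z₂) = (-4, 1.5, 0.5) − 0.25·(-3, -7.5, -4.5) = (-3.25, 3.375, 1.625)
(x₃, y₃, z₃) = (-3.25, 3.375, 1.625) − 0.25·(5.25, -1.125, -0.375) = (-4.5625, 3.65625, 1.71875)
J(-4.5625, 3.65625, 1.71875) = -17.3701171875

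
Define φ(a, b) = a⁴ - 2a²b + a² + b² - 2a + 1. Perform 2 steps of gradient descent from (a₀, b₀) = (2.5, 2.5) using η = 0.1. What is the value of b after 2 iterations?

∇φ = (4a³ - 4ab + 2a - 2, -2a² + 2b)
(a₁, b₁) = (2.5, 2.5) − 0.1·(40.5, -7.5) = (-1.55, 3.25)
(a₂, b₂) = (-1.55, 3.25) − 0.1·(0.1545, 1.695) = (-1.56545, 3.0805)
b = 3.0805

3.0805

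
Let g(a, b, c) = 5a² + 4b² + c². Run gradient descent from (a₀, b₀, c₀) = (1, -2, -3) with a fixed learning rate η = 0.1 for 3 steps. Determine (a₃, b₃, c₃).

∇g = (10a, 8b, 2c)
Step 1: at (1, -2, -3), ∇g = (10, -16, -6) → (1, -2, -3) − 0.1·(10, -16, -6) = (0, -0.4, -2.4)
Step 2: at (0, -0.4, -2.4), ∇g = (0, -3.2, -4.8) → (0, -0.4, -2.4) − 0.1·(0, -3.2, -4.8) = (0, -0.08, -1.92)
Step 3: at (0, -0.08, -1.92), ∇g = (0, -0.64, -3.84) → (0, -0.08, -1.92) − 0.1·(0, -0.64, -3.84) = (0, -0.016, -1.536)

(0, -0.016, -1.536)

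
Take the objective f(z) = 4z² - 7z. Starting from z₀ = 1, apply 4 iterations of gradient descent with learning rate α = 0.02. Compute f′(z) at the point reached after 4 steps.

0.49787136

f′(z) = 8z - 7
Step 1: f′(1) = 1; z₁ = 1 − 0.02·1 = 0.98
Step 2: f′(0.98) = 0.84; z₂ = 0.98 − 0.02·0.84 = 0.9632
Step 3: f′(0.9632) = 0.7056; z₃ = 0.9632 − 0.02·0.7056 = 0.949088
Step 4: f′(0.949088) = 0.592704; z₄ = 0.949088 − 0.02·0.592704 = 0.93723392
f′(z) at (0.93723392) = 0.49787136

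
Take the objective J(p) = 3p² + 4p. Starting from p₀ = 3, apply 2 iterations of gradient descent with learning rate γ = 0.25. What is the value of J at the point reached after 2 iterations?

J′(p) = 6p + 4
Step 1: J′(3) = 22; p₁ = 3 − 0.25·22 = -2.5
Step 2: J′(-2.5) = -11; p₂ = -2.5 − 0.25·(-11) = 0.25
J(0.25) = 1.1875

1.1875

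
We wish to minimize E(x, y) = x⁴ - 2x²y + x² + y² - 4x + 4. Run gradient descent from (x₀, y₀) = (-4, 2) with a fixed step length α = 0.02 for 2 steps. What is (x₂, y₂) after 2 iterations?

∇E = (4x³ - 4xy + 2x - 4, -2x² + 2y)
Step 1: at (-4, 2), ∇E = (-236, -28) → (-4, 2) − 0.02·(-236, -28) = (0.72, 2.56)
Step 2: at (0.72, 2.56), ∇E = (-8.439808, 4.0832) → (0.72, 2.56) − 0.02·(-8.439808, 4.0832) = (0.88879616, 2.478336)

(0.88879616, 2.478336)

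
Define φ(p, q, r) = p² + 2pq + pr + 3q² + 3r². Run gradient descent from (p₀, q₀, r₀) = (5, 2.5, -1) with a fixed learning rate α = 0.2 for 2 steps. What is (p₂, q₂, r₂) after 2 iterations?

(2.48, -0.38, -0.28)

∇φ = (2p + 2q + r, 2p + 6q, p + 6r)
Step 1: at (5, 2.5, -1), ∇φ = (14, 25, -1) → (5, 2.5, -1) − 0.2·(14, 25, -1) = (2.2, -2.5, -0.8)
Step 2: at (2.2, -2.5, -0.8), ∇φ = (-1.4, -10.6, -2.6) → (2.2, -2.5, -0.8) − 0.2·(-1.4, -10.6, -2.6) = (2.48, -0.38, -0.28)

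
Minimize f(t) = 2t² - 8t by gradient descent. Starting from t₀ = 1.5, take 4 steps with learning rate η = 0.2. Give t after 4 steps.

f′(t) = 4t - 8
t₁ = 1.5 − 0.2·(-2) = 1.9
t₂ = 1.9 − 0.2·(-0.4) = 1.98
t₃ = 1.98 − 0.2·(-0.08) = 1.996
t₄ = 1.996 − 0.2·(-0.016) = 1.9992

1.9992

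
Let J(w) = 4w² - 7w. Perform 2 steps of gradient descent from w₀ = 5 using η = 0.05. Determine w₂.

J′(w) = 8w - 7
Step 1: J′(5) = 33; w₁ = 5 − 0.05·33 = 3.35
Step 2: J′(3.35) = 19.8; w₂ = 3.35 − 0.05·19.8 = 2.36

2.36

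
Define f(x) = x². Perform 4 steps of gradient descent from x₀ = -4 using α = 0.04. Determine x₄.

-2.86557184

f′(x) = 2x
x₁ = -4 − 0.04·(-8) = -3.68
x₂ = -3.68 − 0.04·(-7.36) = -3.3856
x₃ = -3.3856 − 0.04·(-6.7712) = -3.114752
x₄ = -3.114752 − 0.04·(-6.229504) = -2.86557184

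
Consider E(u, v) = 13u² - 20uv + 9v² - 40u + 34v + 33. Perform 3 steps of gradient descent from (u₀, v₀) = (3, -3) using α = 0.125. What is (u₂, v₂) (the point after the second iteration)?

∇E = (26u - 20v - 40, -20u + 18v + 34)
(u₁, v₁) = (3, -3) − 0.125·(98, -80) = (-9.25, 7)
(u₂, v₂) = (-9.25, 7) − 0.125·(-420.5, 345) = (43.3125, -36.125)

(43.3125, -36.125)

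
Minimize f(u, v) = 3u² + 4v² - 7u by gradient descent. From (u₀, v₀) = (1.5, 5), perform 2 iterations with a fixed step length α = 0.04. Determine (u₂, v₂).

(1.3592, 2.312)

∇f = (6u - 7, 8v)
(u₁, v₁) = (1.5, 5) − 0.04·(2, 40) = (1.42, 3.4)
(u₂, v₂) = (1.42, 3.4) − 0.04·(1.52, 27.2) = (1.3592, 2.312)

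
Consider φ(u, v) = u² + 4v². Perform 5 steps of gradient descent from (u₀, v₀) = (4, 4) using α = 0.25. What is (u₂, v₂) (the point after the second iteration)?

∇φ = (2u, 8v)
(u₁, v₁) = (4, 4) − 0.25·(8, 32) = (2, -4)
(u₂, v₂) = (2, -4) − 0.25·(4, -32) = (1, 4)

(1, 4)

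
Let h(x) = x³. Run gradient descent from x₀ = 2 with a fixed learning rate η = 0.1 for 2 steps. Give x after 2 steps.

h′(x) = 3x²
Step 1: h′(2) = 12; x₁ = 2 − 0.1·12 = 0.8
Step 2: h′(0.8) = 1.92; x₂ = 0.8 − 0.1·1.92 = 0.608

0.608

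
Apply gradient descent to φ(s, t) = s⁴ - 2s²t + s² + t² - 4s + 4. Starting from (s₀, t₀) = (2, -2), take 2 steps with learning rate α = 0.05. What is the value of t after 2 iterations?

-1.244

∇φ = (4s³ - 4st + 2s - 4, -2s² + 2t)
Step 1: at (2, -2), ∇φ = (48, -12) → (2, -2) − 0.05·(48, -12) = (-0.4, -1.4)
Step 2: at (-0.4, -1.4), ∇φ = (-7.296, -3.12) → (-0.4, -1.4) − 0.05·(-7.296, -3.12) = (-0.0352, -1.244)
t = -1.244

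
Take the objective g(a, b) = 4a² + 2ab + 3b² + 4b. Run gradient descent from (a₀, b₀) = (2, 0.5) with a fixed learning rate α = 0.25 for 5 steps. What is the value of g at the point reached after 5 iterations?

∇g = (8a + 2b, 2a + 6b + 4)
(a₁, b₁) = (2, 0.5) − 0.25·(17, 11) = (-2.25, -2.25)
(a₂, b₂) = (-2.25, -2.25) − 0.25·(-22.5, -14) = (3.375, 1.25)
(a₃, b₃) = (3.375, 1.25) − 0.25·(29.5, 18.25) = (-4, -3.3125)
(a₄, b₄) = (-4, -3.3125) − 0.25·(-38.625, -23.875) = (5.65625, 2.65625)
(a₅, b₅) = (5.65625, 2.65625) − 0.25·(50.5625, 31.25) = (-6.984375, -5.15625)
g(-6.984375, -5.15625) = 326.2880859375

326.2880859375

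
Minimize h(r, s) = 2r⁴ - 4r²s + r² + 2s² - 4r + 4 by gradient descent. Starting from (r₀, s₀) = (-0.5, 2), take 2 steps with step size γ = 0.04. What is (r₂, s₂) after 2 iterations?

∇h = (8r³ - 8rs + 2r - 4, -4r² + 4s)
(r₁, s₁) = (-0.5, 2) − 0.04·(2, 7) = (-0.58, 1.72)
(r₂, s₂) = (-0.58, 1.72) − 0.04·(1.259904, 5.5344) = (-0.63039616, 1.498624)

(-0.63039616, 1.498624)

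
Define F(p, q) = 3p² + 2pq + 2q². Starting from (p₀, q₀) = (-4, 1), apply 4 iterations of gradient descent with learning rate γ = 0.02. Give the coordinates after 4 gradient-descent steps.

(-2.546368, 1.192)

∇F = (6p + 2q, 2p + 4q)
Step 1: at (-4, 1), ∇F = (-22, -4) → (-4, 1) − 0.02·(-22, -4) = (-3.56, 1.08)
Step 2: at (-3.56, 1.08), ∇F = (-19.2, -2.8) → (-3.56, 1.08) − 0.02·(-19.2, -2.8) = (-3.176, 1.136)
Step 3: at (-3.176, 1.136), ∇F = (-16.784, -1.808) → (-3.176, 1.136) − 0.02·(-16.784, -1.808) = (-2.84032, 1.17216)
Step 4: at (-2.84032, 1.17216), ∇F = (-14.6976, -0.992) → (-2.84032, 1.17216) − 0.02·(-14.6976, -0.992) = (-2.546368, 1.192)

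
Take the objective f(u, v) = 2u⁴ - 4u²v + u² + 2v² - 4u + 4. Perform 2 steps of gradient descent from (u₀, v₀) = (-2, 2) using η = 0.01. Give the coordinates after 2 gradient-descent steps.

∇f = (8u³ - 8uv + 2u - 4, -4u² + 4v)
(u₁, v₁) = (-2, 2) − 0.01·(-40, -8) = (-1.6, 2.08)
(u₂, v₂) = (-1.6, 2.08) − 0.01·(-13.344, -1.92) = (-1.46656, 2.0992)

(-1.46656, 2.0992)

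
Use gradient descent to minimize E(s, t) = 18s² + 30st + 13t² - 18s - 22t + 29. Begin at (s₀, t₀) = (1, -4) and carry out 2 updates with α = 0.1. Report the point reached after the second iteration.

(-44.12, -40.36)

∇E = (36s + 30t - 18, 30s + 26t - 22)
Step 1: at (1, -4), ∇E = (-102, -96) → (1, -4) − 0.1·(-102, -96) = (11.2, 5.6)
Step 2: at (11.2, 5.6), ∇E = (553.2, 459.6) → (11.2, 5.6) − 0.1·(553.2, 459.6) = (-44.12, -40.36)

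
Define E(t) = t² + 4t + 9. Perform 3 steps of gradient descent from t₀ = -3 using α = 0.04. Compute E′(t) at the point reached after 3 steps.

E′(t) = 2t + 4
Step 1: E′(-3) = -2; t₁ = -3 − 0.04·(-2) = -2.92
Step 2: E′(-2.92) = -1.84; t₂ = -2.92 − 0.04·(-1.84) = -2.8464
Step 3: E′(-2.8464) = -1.6928; t₃ = -2.8464 − 0.04·(-1.6928) = -2.778688
E′(t) at (-2.778688) = -1.557376

-1.557376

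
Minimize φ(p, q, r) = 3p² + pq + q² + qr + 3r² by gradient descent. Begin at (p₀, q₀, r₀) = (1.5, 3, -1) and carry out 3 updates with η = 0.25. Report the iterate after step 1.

(-1.5, 1.375, -0.25)

∇φ = (6p + q, p + 2q + r, q + 6r)
Step 1: at (1.5, 3, -1), ∇φ = (12, 6.5, -3) → (1.5, 3, -1) − 0.25·(12, 6.5, -3) = (-1.5, 1.375, -0.25)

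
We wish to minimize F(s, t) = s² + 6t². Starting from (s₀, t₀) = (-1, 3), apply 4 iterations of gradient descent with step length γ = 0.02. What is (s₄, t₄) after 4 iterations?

(-0.84934656, 1.00086528)

∇F = (2s, 12t)
(s₁, t₁) = (-1, 3) − 0.02·(-2, 36) = (-0.96, 2.28)
(s₂, t₂) = (-0.96, 2.28) − 0.02·(-1.92, 27.36) = (-0.9216, 1.7328)
(s₃, t₃) = (-0.9216, 1.7328) − 0.02·(-1.8432, 20.7936) = (-0.884736, 1.316928)
(s₄, t₄) = (-0.884736, 1.316928) − 0.02·(-1.769472, 15.803136) = (-0.84934656, 1.00086528)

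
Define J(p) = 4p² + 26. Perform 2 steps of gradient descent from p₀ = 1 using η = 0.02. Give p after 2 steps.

J′(p) = 8p
Step 1: J′(1) = 8; p₁ = 1 − 0.02·8 = 0.84
Step 2: J′(0.84) = 6.72; p₂ = 0.84 − 0.02·6.72 = 0.7056

0.7056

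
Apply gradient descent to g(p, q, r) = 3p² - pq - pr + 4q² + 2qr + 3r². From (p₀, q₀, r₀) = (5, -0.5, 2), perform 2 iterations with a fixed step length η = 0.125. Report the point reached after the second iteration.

∇g = (6p - q - r, -p + 8q + 2r, -p + 2q + 6r)
Step 1: at (5, -0.5, 2), ∇g = (28.5, -5, 6) → (5, -0.5, 2) − 0.125·(28.5, -5, 6) = (1.4375, 0.125, 1.25)
Step 2: at (1.4375, 0.125, 1.25), ∇g = (7.25, 2.0625, 6.3125) → (1.4375, 0.125, 1.25) − 0.125·(7.25, 2.0625, 6.3125) = (0.53125, -0.1328125, 0.4609375)

(0.53125, -0.1328125, 0.4609375)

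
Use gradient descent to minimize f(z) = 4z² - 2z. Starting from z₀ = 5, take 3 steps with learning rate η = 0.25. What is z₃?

-4.5

f′(z) = 8z - 2
Step 1: f′(5) = 38; z₁ = 5 − 0.25·38 = -4.5
Step 2: f′(-4.5) = -38; z₂ = -4.5 − 0.25·(-38) = 5
Step 3: f′(5) = 38; z₃ = 5 − 0.25·38 = -4.5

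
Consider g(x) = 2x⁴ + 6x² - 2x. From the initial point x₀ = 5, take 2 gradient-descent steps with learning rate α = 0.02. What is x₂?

g′(x) = 8x³ + 12x - 2
x₁ = 5 − 0.02·1058 = -16.16
x₂ = -16.16 − 0.02·(-33956.823168) = 662.97646336

662.97646336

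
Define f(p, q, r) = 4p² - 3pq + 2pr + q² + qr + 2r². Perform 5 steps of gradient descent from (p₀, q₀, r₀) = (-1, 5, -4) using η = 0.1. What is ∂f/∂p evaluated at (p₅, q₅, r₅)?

0.02148

∇f = (8p - 3q + 2r, -3p + 2q + r, 2p + q + 4r)
(p₁, q₁, r₁) = (-1, 5, -4) − 0.1·(-31, 9, -13) = (2.1, 4.1, -2.7)
(p₂, q₂, r₂) = (2.1, 4.1, -2.7) − 0.1·(-0.9, -0.8, -2.5) = (2.19, 4.18, -2.45)
(p₃, q₃, r₃) = (2.19, 4.18, -2.45) − 0.1·(0.08, -0.66, -1.24) = (2.182, 4.246, -2.326)
(p₄, q₄, r₄) = (2.182, 4.246, -2.326) − 0.1·(0.066, -0.38, -0.694) = (2.1754, 4.284, -2.2566)
(p₅, q₅, r₅) = (2.1754, 4.284, -2.2566) − 0.1·(0.038, -0.2148, -0.3916) = (2.1716, 4.30548, -2.21744)
∂f/∂p at (2.1716, 4.30548, -2.21744) = 0.02148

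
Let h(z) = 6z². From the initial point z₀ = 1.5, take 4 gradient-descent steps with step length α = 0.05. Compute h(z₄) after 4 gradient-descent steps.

0.00884736

h′(z) = 12z
Step 1: h′(1.5) = 18; z₁ = 1.5 − 0.05·18 = 0.6
Step 2: h′(0.6) = 7.2; z₂ = 0.6 − 0.05·7.2 = 0.24
Step 3: h′(0.24) = 2.88; z₃ = 0.24 − 0.05·2.88 = 0.096
Step 4: h′(0.096) = 1.152; z₄ = 0.096 − 0.05·1.152 = 0.0384
h(0.0384) = 0.00884736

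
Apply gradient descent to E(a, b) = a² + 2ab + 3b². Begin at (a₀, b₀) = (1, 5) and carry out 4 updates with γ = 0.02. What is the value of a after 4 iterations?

∇E = (2a + 2b, 2a + 6b)
Step 1: at (1, 5), ∇E = (12, 32) → (1, 5) − 0.02·(12, 32) = (0.76, 4.36)
Step 2: at (0.76, 4.36), ∇E = (10.24, 27.68) → (0.76, 4.36) − 0.02·(10.24, 27.68) = (0.5552, 3.8064)
Step 3: at (0.5552, 3.8064), ∇E = (8.7232, 23.9488) → (0.5552, 3.8064) − 0.02·(8.7232, 23.9488) = (0.380736, 3.327424)
Step 4: at (0.380736, 3.327424), ∇E = (7.41632, 20.726016) → (0.380736, 3.327424) − 0.02·(7.41632, 20.726016) = (0.2324096, 2.91290368)
a = 0.2324096

0.2324096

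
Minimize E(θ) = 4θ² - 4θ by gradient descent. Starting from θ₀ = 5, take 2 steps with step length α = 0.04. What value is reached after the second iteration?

2.5808

E′(θ) = 8θ - 4
θ₁ = 5 − 0.04·36 = 3.56
θ₂ = 3.56 − 0.04·24.48 = 2.5808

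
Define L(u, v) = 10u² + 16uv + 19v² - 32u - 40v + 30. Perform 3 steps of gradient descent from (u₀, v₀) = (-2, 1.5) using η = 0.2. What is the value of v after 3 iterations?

∇L = (20u + 16v - 32, 16u + 38v - 40)
Step 1: at (-2, 1.5), ∇L = (-48, -15) → (-2, 1.5) − 0.2·(-48, -15) = (7.6, 4.5)
Step 2: at (7.6, 4.5), ∇L = (192, 252.6) → (7.6, 4.5) − 0.2·(192, 252.6) = (-30.8, -46.02)
Step 3: at (-30.8, -46.02), ∇L = (-1384.32, -2281.56) → (-30.8, -46.02) − 0.2·(-1384.32, -2281.56) = (246.064, 410.292)
v = 410.292

410.292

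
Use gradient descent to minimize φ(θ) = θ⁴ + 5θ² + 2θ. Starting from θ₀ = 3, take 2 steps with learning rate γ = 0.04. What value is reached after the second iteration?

φ′(θ) = 4θ³ + 10θ + 2
Step 1: φ′(3) = 140; θ₁ = 3 − 0.04·140 = -2.6
Step 2: φ′(-2.6) = -94.304; θ₂ = -2.6 − 0.04·(-94.304) = 1.17216

1.17216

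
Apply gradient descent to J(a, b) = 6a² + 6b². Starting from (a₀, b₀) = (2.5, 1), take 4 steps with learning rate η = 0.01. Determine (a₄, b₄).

(1.4992384, 0.59969536)

∇J = (12a, 12b)
Step 1: at (2.5, 1), ∇J = (30, 12) → (2.5, 1) − 0.01·(30, 12) = (2.2, 0.88)
Step 2: at (2.2, 0.88), ∇J = (26.4, 10.56) → (2.2, 0.88) − 0.01·(26.4, 10.56) = (1.936, 0.7744)
Step 3: at (1.936, 0.7744), ∇J = (23.232, 9.2928) → (1.936, 0.7744) − 0.01·(23.232, 9.2928) = (1.70368, 0.681472)
Step 4: at (1.70368, 0.681472), ∇J = (20.44416, 8.177664) → (1.70368, 0.681472) − 0.01·(20.44416, 8.177664) = (1.4992384, 0.59969536)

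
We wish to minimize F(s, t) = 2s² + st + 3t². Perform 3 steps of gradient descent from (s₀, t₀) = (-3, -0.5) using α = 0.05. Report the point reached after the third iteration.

(-1.5109375, 0.079625)

∇F = (4s + t, s + 6t)
(s₁, t₁) = (-3, -0.5) − 0.05·(-12.5, -6) = (-2.375, -0.2)
(s₂, t₂) = (-2.375, -0.2) − 0.05·(-9.7, -3.575) = (-1.89, -0.02125)
(s₃, t₃) = (-1.89, -0.02125) − 0.05·(-7.58125, -2.0175) = (-1.5109375, 0.079625)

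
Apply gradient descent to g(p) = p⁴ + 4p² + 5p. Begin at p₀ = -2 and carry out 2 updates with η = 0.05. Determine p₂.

-0.160675

g′(p) = 4p³ + 8p + 5
Step 1: g′(-2) = -43; p₁ = -2 − 0.05·(-43) = 0.15
Step 2: g′(0.15) = 6.2135; p₂ = 0.15 − 0.05·6.2135 = -0.160675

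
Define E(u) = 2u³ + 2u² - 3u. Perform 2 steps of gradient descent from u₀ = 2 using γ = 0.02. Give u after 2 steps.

1.124432

E′(u) = 6u² + 4u - 3
Step 1: E′(2) = 29; u₁ = 2 − 0.02·29 = 1.42
Step 2: E′(1.42) = 14.7784; u₂ = 1.42 − 0.02·14.7784 = 1.124432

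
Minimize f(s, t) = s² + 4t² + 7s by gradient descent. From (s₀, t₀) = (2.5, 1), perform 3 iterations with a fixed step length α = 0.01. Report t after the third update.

∇f = (2s + 7, 8t)
Step 1: at (2.5, 1), ∇f = (12, 8) → (2.5, 1) − 0.01·(12, 8) = (2.38, 0.92)
Step 2: at (2.38, 0.92), ∇f = (11.76, 7.36) → (2.38, 0.92) − 0.01·(11.76, 7.36) = (2.2624, 0.8464)
Step 3: at (2.2624, 0.8464), ∇f = (11.5248, 6.7712) → (2.2624, 0.8464) − 0.01·(11.5248, 6.7712) = (2.147152, 0.778688)
t = 0.778688

0.778688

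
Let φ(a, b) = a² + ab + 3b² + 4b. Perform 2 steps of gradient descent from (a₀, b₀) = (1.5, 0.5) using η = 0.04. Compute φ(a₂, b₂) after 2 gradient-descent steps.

∇φ = (2a + b, a + 6b + 4)
(a₁, b₁) = (1.5, 0.5) − 0.04·(3.5, 8.5) = (1.36, 0.16)
(a₂, b₂) = (1.36, 0.16) − 0.04·(2.88, 6.32) = (1.2448, -0.0928)
φ(1.2448, -0.0928) = 1.08864512

1.08864512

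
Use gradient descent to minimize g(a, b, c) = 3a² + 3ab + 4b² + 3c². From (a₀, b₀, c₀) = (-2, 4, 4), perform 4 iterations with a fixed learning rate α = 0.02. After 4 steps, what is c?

∇g = (6a + 3b, 3a + 8b, 6c)
Step 1: at (-2, 4, 4), ∇g = (0, 26, 24) → (-2, 4, 4) − 0.02·(0, 26, 24) = (-2, 3.48, 3.52)
Step 2: at (-2, 3.48, 3.52), ∇g = (-1.56, 21.84, 21.12) → (-2, 3.48, 3.52) − 0.02·(-1.56, 21.84, 21.12) = (-1.9688, 3.0432, 3.0976)
Step 3: at (-1.9688, 3.0432, 3.0976), ∇g = (-2.6832, 18.4392, 18.5856) → (-1.9688, 3.0432, 3.0976) − 0.02·(-2.6832, 18.4392, 18.5856) = (-1.915136, 2.674416, 2.725888)
Step 4: at (-1.915136, 2.674416, 2.725888), ∇g = (-3.467568, 15.64992, 16.355328) → (-1.915136, 2.674416, 2.725888) − 0.02·(-3.467568, 15.64992, 16.355328) = (-1.84578464, 2.3614176, 2.39878144)
c = 2.39878144

2.39878144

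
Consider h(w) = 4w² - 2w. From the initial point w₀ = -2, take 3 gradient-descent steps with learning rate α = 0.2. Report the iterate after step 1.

h′(w) = 8w - 2
Step 1: h′(-2) = -18; w₁ = -2 − 0.2·(-18) = 1.6

1.6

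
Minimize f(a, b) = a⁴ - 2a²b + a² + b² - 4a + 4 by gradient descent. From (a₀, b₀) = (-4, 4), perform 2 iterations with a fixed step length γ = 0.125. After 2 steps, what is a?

-4877.3125

∇f = (4a³ - 4ab + 2a - 4, -2a² + 2b)
(a₁, b₁) = (-4, 4) − 0.125·(-204, -24) = (21.5, 7)
(a₂, b₂) = (21.5, 7) − 0.125·(39190.5, -910.5) = (-4877.3125, 120.8125)
a = -4877.3125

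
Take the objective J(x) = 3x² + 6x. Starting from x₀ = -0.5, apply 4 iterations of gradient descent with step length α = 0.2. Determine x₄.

-0.9992

J′(x) = 6x + 6
x₁ = -0.5 − 0.2·3 = -1.1
x₂ = -1.1 − 0.2·(-0.6) = -0.98
x₃ = -0.98 − 0.2·0.12 = -1.004
x₄ = -1.004 − 0.2·(-0.024) = -0.9992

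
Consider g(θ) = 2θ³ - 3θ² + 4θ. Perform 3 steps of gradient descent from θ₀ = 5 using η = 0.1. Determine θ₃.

g′(θ) = 6θ² - 6θ + 4
θ₁ = 5 − 0.1·124 = -7.4
θ₂ = -7.4 − 0.1·376.96 = -45.096
θ₃ = -45.096 − 0.1·12476.471296 = -1292.7431296

-1292.7431296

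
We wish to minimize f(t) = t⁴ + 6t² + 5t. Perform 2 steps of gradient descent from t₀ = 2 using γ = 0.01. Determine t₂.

1.06577524

f′(t) = 4t³ + 12t + 5
t₁ = 2 − 0.01·61 = 1.39
t₂ = 1.39 − 0.01·32.422476 = 1.06577524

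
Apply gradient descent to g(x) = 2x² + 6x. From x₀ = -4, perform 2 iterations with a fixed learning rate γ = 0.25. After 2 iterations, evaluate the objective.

g′(x) = 4x + 6
Step 1: g′(-4) = -10; x₁ = -4 − 0.25·(-10) = -1.5
Step 2: g′(-1.5) = 0; x₂ = -1.5 − 0.25·0 = -1.5
g(-1.5) = -4.5

-4.5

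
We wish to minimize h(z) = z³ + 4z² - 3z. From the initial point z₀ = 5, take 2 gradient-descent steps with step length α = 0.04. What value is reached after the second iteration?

0.441152

h′(z) = 3z² + 8z - 3
z₁ = 5 − 0.04·112 = 0.52
z₂ = 0.52 − 0.04·1.9712 = 0.441152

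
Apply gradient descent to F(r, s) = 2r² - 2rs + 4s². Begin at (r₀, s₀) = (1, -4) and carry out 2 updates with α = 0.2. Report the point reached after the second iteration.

∇F = (4r - 2s, -2r + 8s)
Step 1: at (1, -4), ∇F = (12, -34) → (1, -4) − 0.2·(12, -34) = (-1.4, 2.8)
Step 2: at (-1.4, 2.8), ∇F = (-11.2, 25.2) → (-1.4, 2.8) − 0.2·(-11.2, 25.2) = (0.84, -2.24)

(0.84, -2.24)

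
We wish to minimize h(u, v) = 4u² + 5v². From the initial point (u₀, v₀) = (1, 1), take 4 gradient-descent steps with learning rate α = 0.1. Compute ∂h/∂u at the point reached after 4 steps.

∇h = (8u, 10v)
(u₁, v₁) = (1, 1) − 0.1·(8, 10) = (0.2, 0)
(u₂, v₂) = (0.2, 0) − 0.1·(1.6, 0) = (0.04, 0)
(u₃, v₃) = (0.04, 0) − 0.1·(0.32, 0) = (0.008, 0)
(u₄, v₄) = (0.008, 0) − 0.1·(0.064, 0) = (0.0016, 0)
∂h/∂u at (0.0016, 0) = 0.0128

0.0128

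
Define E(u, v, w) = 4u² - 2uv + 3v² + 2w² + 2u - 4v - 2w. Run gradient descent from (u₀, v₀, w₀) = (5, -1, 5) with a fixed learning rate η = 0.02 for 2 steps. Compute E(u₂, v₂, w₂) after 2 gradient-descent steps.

84.75787008

∇E = (8u - 2v + 2, -2u + 6v - 4, 4w - 2)
(u₁, v₁, w₁) = (5, -1, 5) − 0.02·(44, -20, 18) = (4.12, -0.6, 4.64)
(u₂, v₂, w₂) = (4.12, -0.6, 4.64) − 0.02·(36.16, -15.84, 16.56) = (3.3968, -0.2832, 4.3088)
E(3.3968, -0.2832, 4.3088) = 84.75787008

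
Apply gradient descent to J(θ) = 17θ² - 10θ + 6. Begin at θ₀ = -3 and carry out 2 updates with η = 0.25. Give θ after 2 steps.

J′(θ) = 34θ - 10
Step 1: J′(-3) = -112; θ₁ = -3 − 0.25·(-112) = 25
Step 2: J′(25) = 840; θ₂ = 25 − 0.25·840 = -185

-185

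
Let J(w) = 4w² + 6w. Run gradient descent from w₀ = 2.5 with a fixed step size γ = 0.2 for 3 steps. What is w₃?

-1.452

J′(w) = 8w + 6
w₁ = 2.5 − 0.2·26 = -2.7
w₂ = -2.7 − 0.2·(-15.6) = 0.42
w₃ = 0.42 − 0.2·9.36 = -1.452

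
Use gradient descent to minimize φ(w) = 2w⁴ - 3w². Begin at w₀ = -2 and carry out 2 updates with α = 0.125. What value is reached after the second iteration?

φ′(w) = 8w³ - 6w
w₁ = -2 − 0.125·(-52) = 4.5
w₂ = 4.5 − 0.125·702 = -83.25

-83.25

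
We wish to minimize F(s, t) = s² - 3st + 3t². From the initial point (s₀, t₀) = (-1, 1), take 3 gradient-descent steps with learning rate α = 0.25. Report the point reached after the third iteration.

∇F = (2s - 3t, -3s + 6t)
(s₁, t₁) = (-1, 1) − 0.25·(-5, 9) = (0.25, -1.25)
(s₂, t₂) = (0.25, -1.25) − 0.25·(4.25, -8.25) = (-0.8125, 0.8125)
(s₃, t₃) = (-0.8125, 0.8125) − 0.25·(-4.0625, 7.3125) = (0.203125, -1.015625)

(0.203125, -1.015625)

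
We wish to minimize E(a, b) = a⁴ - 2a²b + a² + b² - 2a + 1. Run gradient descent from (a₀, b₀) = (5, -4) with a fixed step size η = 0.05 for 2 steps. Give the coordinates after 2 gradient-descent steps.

∇E = (4a³ - 4ab + 2a - 2, -2a² + 2b)
(a₁, b₁) = (5, -4) − 0.05·(588, -58) = (-24.4, -1.1)
(a₂, b₂) = (-24.4, -1.1) − 0.05·(-58265.296, -1192.92) = (2888.8648, 58.546)

(2888.8648, 58.546)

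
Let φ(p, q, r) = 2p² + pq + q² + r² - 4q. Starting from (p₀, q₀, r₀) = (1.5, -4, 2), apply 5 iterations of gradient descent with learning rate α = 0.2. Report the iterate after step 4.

(-0.0224, 0.96, 0.2592)

∇φ = (4p + q, p + 2q - 4, 2r)
(p₁, q₁, r₁) = (1.5, -4, 2) − 0.2·(2, -10.5, 4) = (1.1, -1.9, 1.2)
(p₂, q₂, r₂) = (1.1, -1.9, 1.2) − 0.2·(2.5, -6.7, 2.4) = (0.6, -0.56, 0.72)
(p₃, q₃, r₃) = (0.6, -0.56, 0.72) − 0.2·(1.84, -4.52, 1.44) = (0.232, 0.344, 0.432)
(p₄, q₄, r₄) = (0.232, 0.344, 0.432) − 0.2·(1.272, -3.08, 0.864) = (-0.0224, 0.96, 0.2592)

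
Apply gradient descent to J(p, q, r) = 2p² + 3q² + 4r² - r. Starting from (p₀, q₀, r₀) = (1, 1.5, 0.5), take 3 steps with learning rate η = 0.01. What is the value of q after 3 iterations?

1.245876

∇J = (4p, 6q, 8r - 1)
(p₁, q₁, r₁) = (1, 1.5, 0.5) − 0.01·(4, 9, 3) = (0.96, 1.41, 0.47)
(p₂, q₂, r₂) = (0.96, 1.41, 0.47) − 0.01·(3.84, 8.46, 2.76) = (0.9216, 1.3254, 0.4424)
(p₃, q₃, r₃) = (0.9216, 1.3254, 0.4424) − 0.01·(3.6864, 7.9524, 2.5392) = (0.884736, 1.245876, 0.417008)
q = 1.245876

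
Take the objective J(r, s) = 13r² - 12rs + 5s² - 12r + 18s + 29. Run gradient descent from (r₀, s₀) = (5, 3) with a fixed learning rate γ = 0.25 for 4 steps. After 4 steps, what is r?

5403.3125

∇J = (26r - 12s - 12, -12r + 10s + 18)
(r₁, s₁) = (5, 3) − 0.25·(82, -12) = (-15.5, 6)
(r₂, s₂) = (-15.5, 6) − 0.25·(-487, 264) = (106.25, -60)
(r₃, s₃) = (106.25, -60) − 0.25·(3470.5, -1857) = (-761.375, 404.25)
(r₄, s₄) = (-761.375, 404.25) − 0.25·(-24658.75, 13197) = (5403.3125, -2895)
r = 5403.3125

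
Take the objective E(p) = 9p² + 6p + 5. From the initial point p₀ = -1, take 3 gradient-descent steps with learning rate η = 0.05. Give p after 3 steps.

-0.334

E′(p) = 18p + 6
p₁ = -1 − 0.05·(-12) = -0.4
p₂ = -0.4 − 0.05·(-1.2) = -0.34
p₃ = -0.34 − 0.05·(-0.12) = -0.334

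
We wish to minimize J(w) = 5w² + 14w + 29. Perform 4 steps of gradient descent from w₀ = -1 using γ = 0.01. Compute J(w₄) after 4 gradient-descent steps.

19.544373768

J′(w) = 10w + 14
Step 1: J′(-1) = 4; w₁ = -1 − 0.01·4 = -1.04
Step 2: J′(-1.04) = 3.6; w₂ = -1.04 − 0.01·3.6 = -1.076
Step 3: J′(-1.076) = 3.24; w₃ = -1.076 − 0.01·3.24 = -1.1084
Step 4: J′(-1.1084) = 2.916; w₄ = -1.1084 − 0.01·2.916 = -1.13756
J(-1.13756) = 19.544373768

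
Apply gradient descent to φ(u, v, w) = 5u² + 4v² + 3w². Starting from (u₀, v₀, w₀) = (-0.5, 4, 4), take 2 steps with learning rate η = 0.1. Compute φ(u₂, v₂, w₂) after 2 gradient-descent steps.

∇φ = (10u, 8v, 6w)
Step 1: at (-0.5, 4, 4), ∇φ = (-5, 32, 24) → (-0.5, 4, 4) − 0.1·(-5, 32, 24) = (0, 0.8, 1.6)
Step 2: at (0, 0.8, 1.6), ∇φ = (0, 6.4, 9.6) → (0, 0.8, 1.6) − 0.1·(0, 6.4, 9.6) = (0, 0.16, 0.64)
φ(0, 0.16, 0.64) = 1.3312

1.3312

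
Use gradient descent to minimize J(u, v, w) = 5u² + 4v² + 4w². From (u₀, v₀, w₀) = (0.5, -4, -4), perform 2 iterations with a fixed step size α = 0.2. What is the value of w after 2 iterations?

-1.44

∇J = (10u, 8v, 8w)
Step 1: at (0.5, -4, -4), ∇J = (5, -32, -32) → (0.5, -4, -4) − 0.2·(5, -32, -32) = (-0.5, 2.4, 2.4)
Step 2: at (-0.5, 2.4, 2.4), ∇J = (-5, 19.2, 19.2) → (-0.5, 2.4, 2.4) − 0.2·(-5, 19.2, 19.2) = (0.5, -1.44, -1.44)
w = -1.44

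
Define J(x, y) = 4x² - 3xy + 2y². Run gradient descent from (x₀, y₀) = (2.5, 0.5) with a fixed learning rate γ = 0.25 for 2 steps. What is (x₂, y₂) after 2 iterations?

(3.53125, -1.59375)

∇J = (8x - 3y, -3x + 4y)
Step 1: at (2.5, 0.5), ∇J = (18.5, -5.5) → (2.5, 0.5) − 0.25·(18.5, -5.5) = (-2.125, 1.875)
Step 2: at (-2.125, 1.875), ∇J = (-22.625, 13.875) → (-2.125, 1.875) − 0.25·(-22.625, 13.875) = (3.53125, -1.59375)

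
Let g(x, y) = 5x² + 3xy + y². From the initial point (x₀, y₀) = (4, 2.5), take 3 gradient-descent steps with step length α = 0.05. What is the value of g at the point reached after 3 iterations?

∇g = (10x + 3y, 3x + 2y)
Step 1: at (4, 2.5), ∇g = (47.5, 17) → (4, 2.5) − 0.05·(47.5, 17) = (1.625, 1.65)
Step 2: at (1.625, 1.65), ∇g = (21.2, 8.175) → (1.625, 1.65) − 0.05·(21.2, 8.175) = (0.565, 1.24125)
Step 3: at (0.565, 1.24125), ∇g = (9.37375, 4.1775) → (0.565, 1.24125) − 0.05·(9.37375, 4.1775) = (0.0963125, 1.032375)
g(0.0963125, 1.032375) = 1.41047048046875

1.41047048046875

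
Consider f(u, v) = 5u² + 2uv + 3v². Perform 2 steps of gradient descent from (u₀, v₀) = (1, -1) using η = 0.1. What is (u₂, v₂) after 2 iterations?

(0.12, -0.28)

∇f = (10u + 2v, 2u + 6v)
(u₁, v₁) = (1, -1) − 0.1·(8, -4) = (0.2, -0.6)
(u₂, v₂) = (0.2, -0.6) − 0.1·(0.8, -3.2) = (0.12, -0.28)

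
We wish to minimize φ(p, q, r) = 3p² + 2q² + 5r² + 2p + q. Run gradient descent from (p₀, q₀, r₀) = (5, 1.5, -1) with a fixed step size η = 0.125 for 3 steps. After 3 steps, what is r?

0.015625

∇φ = (6p + 2, 4q + 1, 10r)
Step 1: at (5, 1.5, -1), ∇φ = (32, 7, -10) → (5, 1.5, -1) − 0.125·(32, 7, -10) = (1, 0.625, 0.25)
Step 2: at (1, 0.625, 0.25), ∇φ = (8, 3.5, 2.5) → (1, 0.625, 0.25) − 0.125·(8, 3.5, 2.5) = (0, 0.1875, -0.0625)
Step 3: at (0, 0.1875, -0.0625), ∇φ = (2, 1.75, -0.625) → (0, 0.1875, -0.0625) − 0.125·(2, 1.75, -0.625) = (-0.25, -0.03125, 0.015625)
r = 0.015625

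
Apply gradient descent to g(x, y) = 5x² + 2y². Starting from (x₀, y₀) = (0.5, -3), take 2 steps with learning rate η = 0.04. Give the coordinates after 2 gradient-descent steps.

∇g = (10x, 4y)
Step 1: at (0.5, -3), ∇g = (5, -12) → (0.5, -3) − 0.04·(5, -12) = (0.3, -2.52)
Step 2: at (0.3, -2.52), ∇g = (3, -10.08) → (0.3, -2.52) − 0.04·(3, -10.08) = (0.18, -2.1168)

(0.18, -2.1168)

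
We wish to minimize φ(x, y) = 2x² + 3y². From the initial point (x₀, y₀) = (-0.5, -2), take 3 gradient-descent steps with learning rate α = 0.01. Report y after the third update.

∇φ = (4x, 6y)
(x₁, y₁) = (-0.5, -2) − 0.01·(-2, -12) = (-0.48, -1.88)
(x₂, y₂) = (-0.48, -1.88) − 0.01·(-1.92, -11.28) = (-0.4608, -1.7672)
(x₃, y₃) = (-0.4608, -1.7672) − 0.01·(-1.8432, -10.6032) = (-0.442368, -1.661168)
y = -1.661168

-1.661168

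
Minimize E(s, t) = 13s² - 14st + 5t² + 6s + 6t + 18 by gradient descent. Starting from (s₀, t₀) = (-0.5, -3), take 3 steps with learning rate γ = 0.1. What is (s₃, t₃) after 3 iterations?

∇E = (26s - 14t + 6, -14s + 10t + 6)
(s₁, t₁) = (-0.5, -3) − 0.1·(35, -17) = (-4, -1.3)
(s₂, t₂) = (-4, -1.3) − 0.1·(-79.8, 49) = (3.98, -6.2)
(s₃, t₃) = (3.98, -6.2) − 0.1·(196.28, -111.72) = (-15.648, 4.972)

(-15.648, 4.972)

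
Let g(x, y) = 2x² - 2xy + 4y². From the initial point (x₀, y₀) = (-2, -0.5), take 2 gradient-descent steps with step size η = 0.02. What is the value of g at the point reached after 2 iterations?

∇g = (4x - 2y, -2x + 8y)
Step 1: at (-2, -0.5), ∇g = (-7, 0) → (-2, -0.5) − 0.02·(-7, 0) = (-1.86, -0.5)
Step 2: at (-1.86, -0.5), ∇g = (-6.44, -0.28) → (-1.86, -0.5) − 0.02·(-6.44, -0.28) = (-1.7312, -0.4944)
g(-1.7312, -0.4944) = 5.26002176

5.26002176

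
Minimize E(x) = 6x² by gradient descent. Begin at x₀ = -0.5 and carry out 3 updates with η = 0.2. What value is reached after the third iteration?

E′(x) = 12x
Step 1: E′(-0.5) = -6; x₁ = -0.5 − 0.2·(-6) = 0.7
Step 2: E′(0.7) = 8.4; x₂ = 0.7 − 0.2·8.4 = -0.98
Step 3: E′(-0.98) = -11.76; x₃ = -0.98 − 0.2·(-11.76) = 1.372

1.372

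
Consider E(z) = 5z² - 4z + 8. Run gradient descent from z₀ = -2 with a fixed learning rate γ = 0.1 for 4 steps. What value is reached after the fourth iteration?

E′(z) = 10z - 4
Step 1: E′(-2) = -24; z₁ = -2 − 0.1·(-24) = 0.4
Step 2: E′(0.4) = 0; z₂ = 0.4 − 0.1·0 = 0.4
Step 3: E′(0.4) = 0; z₃ = 0.4 − 0.1·0 = 0.4
Step 4: E′(0.4) = 0; z₄ = 0.4 − 0.1·0 = 0.4

0.4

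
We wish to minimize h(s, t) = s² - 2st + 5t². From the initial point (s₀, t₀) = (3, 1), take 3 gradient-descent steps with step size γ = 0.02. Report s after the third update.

∇h = (2s - 2t, -2s + 10t)
Step 1: at (3, 1), ∇h = (4, 4) → (3, 1) − 0.02·(4, 4) = (2.92, 0.92)
Step 2: at (2.92, 0.92), ∇h = (4, 3.36) → (2.92, 0.92) − 0.02·(4, 3.36) = (2.84, 0.8528)
Step 3: at (2.84, 0.8528), ∇h = (3.9744, 2.848) → (2.84, 0.8528) − 0.02·(3.9744, 2.848) = (2.760512, 0.79584)
s = 2.760512

2.760512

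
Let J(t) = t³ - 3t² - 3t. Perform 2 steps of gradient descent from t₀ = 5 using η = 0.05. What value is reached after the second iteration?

J′(t) = 3t² - 6t - 3
Step 1: J′(5) = 42; t₁ = 5 − 0.05·42 = 2.9
Step 2: J′(2.9) = 4.83; t₂ = 2.9 − 0.05·4.83 = 2.6585

2.6585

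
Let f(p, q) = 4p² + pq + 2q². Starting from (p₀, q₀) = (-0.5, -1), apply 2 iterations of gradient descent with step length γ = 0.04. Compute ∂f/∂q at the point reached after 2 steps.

-2.8784

∇f = (8p + q, p + 4q)
(p₁, q₁) = (-0.5, -1) − 0.04·(-5, -4.5) = (-0.3, -0.82)
(p₂, q₂) = (-0.3, -0.82) − 0.04·(-3.22, -3.58) = (-0.1712, -0.6768)
∂f/∂q at (-0.1712, -0.6768) = -2.8784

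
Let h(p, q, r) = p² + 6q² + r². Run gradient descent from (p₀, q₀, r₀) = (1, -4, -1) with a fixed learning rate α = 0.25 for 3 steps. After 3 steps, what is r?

∇h = (2p, 12q, 2r)
(p₁, q₁, r₁) = (1, -4, -1) − 0.25·(2, -48, -2) = (0.5, 8, -0.5)
(p₂, q₂, r₂) = (0.5, 8, -0.5) − 0.25·(1, 96, -1) = (0.25, -16, -0.25)
(p₃, q₃, r₃) = (0.25, -16, -0.25) − 0.25·(0.5, -192, -0.5) = (0.125, 32, -0.125)
r = -0.125

-0.125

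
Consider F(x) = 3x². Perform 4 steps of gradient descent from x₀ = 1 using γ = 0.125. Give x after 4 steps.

0.00390625

F′(x) = 6x
x₁ = 1 − 0.125·6 = 0.25
x₂ = 0.25 − 0.125·1.5 = 0.0625
x₃ = 0.0625 − 0.125·0.375 = 0.015625
x₄ = 0.015625 − 0.125·0.09375 = 0.00390625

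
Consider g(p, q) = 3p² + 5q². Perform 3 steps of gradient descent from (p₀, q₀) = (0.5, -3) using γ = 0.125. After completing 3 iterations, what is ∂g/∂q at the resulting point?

0.46875

∇g = (6p, 10q)
(p₁, q₁) = (0.5, -3) − 0.125·(3, -30) = (0.125, 0.75)
(p₂, q₂) = (0.125, 0.75) − 0.125·(0.75, 7.5) = (0.03125, -0.1875)
(p₃, q₃) = (0.03125, -0.1875) − 0.125·(0.1875, -1.875) = (0.0078125, 0.046875)
∂g/∂q at (0.0078125, 0.046875) = 0.46875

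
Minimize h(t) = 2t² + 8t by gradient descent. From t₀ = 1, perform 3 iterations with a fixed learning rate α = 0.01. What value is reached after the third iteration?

0.654208

h′(t) = 4t + 8
Step 1: h′(1) = 12; t₁ = 1 − 0.01·12 = 0.88
Step 2: h′(0.88) = 11.52; t₂ = 0.88 − 0.01·11.52 = 0.7648
Step 3: h′(0.7648) = 11.0592; t₃ = 0.7648 − 0.01·11.0592 = 0.654208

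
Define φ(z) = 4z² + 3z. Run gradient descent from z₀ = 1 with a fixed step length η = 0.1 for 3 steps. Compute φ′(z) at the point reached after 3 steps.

φ′(z) = 8z + 3
z₁ = 1 − 0.1·11 = -0.1
z₂ = -0.1 − 0.1·2.2 = -0.32
z₃ = -0.32 − 0.1·0.44 = -0.364
φ′(z) at (-0.364) = 0.088

0.088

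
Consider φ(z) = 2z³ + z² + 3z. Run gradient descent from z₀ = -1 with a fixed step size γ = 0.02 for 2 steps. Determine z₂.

-1.310352

φ′(z) = 6z² + 2z + 3
Step 1: φ′(-1) = 7; z₁ = -1 − 0.02·7 = -1.14
Step 2: φ′(-1.14) = 8.5176; z₂ = -1.14 − 0.02·8.5176 = -1.310352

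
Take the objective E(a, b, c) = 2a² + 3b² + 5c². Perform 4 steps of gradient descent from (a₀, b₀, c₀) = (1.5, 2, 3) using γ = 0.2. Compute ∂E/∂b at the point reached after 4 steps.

∇E = (4a, 6b, 10c)
(a₁, b₁, c₁) = (1.5, 2, 3) − 0.2·(6, 12, 30) = (0.3, -0.4, -3)
(a₂, b₂, c₂) = (0.3, -0.4, -3) − 0.2·(1.2, -2.4, -30) = (0.06, 0.08, 3)
(a₃, b₃, c₃) = (0.06, 0.08, 3) − 0.2·(0.24, 0.48, 30) = (0.012, -0.016, -3)
(a₄, b₄, c₄) = (0.012, -0.016, -3) − 0.2·(0.048, -0.096, -30) = (0.0024, 0.0032, 3)
∂E/∂b at (0.0024, 0.0032, 3) = 0.0192

0.0192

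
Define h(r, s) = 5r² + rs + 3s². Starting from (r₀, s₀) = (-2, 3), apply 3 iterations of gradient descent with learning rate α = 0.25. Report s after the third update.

0.8125

∇h = (10r + s, r + 6s)
(r₁, s₁) = (-2, 3) − 0.25·(-17, 16) = (2.25, -1)
(r₂, s₂) = (2.25, -1) − 0.25·(21.5, -3.75) = (-3.125, -0.0625)
(r₃, s₃) = (-3.125, -0.0625) − 0.25·(-31.3125, -3.5) = (4.703125, 0.8125)
s = 0.8125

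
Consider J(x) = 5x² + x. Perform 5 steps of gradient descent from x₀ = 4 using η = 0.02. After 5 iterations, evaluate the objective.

8.97480003072

J′(x) = 10x + 1
Step 1: J′(4) = 41; x₁ = 4 − 0.02·41 = 3.18
Step 2: J′(3.18) = 32.8; x₂ = 3.18 − 0.02·32.8 = 2.524
Step 3: J′(2.524) = 26.24; x₃ = 2.524 − 0.02·26.24 = 1.9992
Step 4: J′(1.9992) = 20.992; x₄ = 1.9992 − 0.02·20.992 = 1.57936
Step 5: J′(1.57936) = 16.7936; x₅ = 1.57936 − 0.02·16.7936 = 1.243488
J(1.243488) = 8.97480003072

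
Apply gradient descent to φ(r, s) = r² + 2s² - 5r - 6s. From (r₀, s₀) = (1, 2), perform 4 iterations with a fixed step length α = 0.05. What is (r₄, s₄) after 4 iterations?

(1.51585, 1.7048)

∇φ = (2r - 5, 4s - 6)
(r₁, s₁) = (1, 2) − 0.05·(-3, 2) = (1.15, 1.9)
(r₂, s₂) = (1.15, 1.9) − 0.05·(-2.7, 1.6) = (1.285, 1.82)
(r₃, s₃) = (1.285, 1.82) − 0.05·(-2.43, 1.28) = (1.4065, 1.756)
(r₄, s₄) = (1.4065, 1.756) − 0.05·(-2.187, 1.024) = (1.51585, 1.7048)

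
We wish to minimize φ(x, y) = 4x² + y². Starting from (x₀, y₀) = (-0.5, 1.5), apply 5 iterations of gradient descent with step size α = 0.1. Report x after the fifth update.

-0.00016

∇φ = (8x, 2y)
(x₁, y₁) = (-0.5, 1.5) − 0.1·(-4, 3) = (-0.1, 1.2)
(x₂, y₂) = (-0.1, 1.2) − 0.1·(-0.8, 2.4) = (-0.02, 0.96)
(x₃, y₃) = (-0.02, 0.96) − 0.1·(-0.16, 1.92) = (-0.004, 0.768)
(x₄, y₄) = (-0.004, 0.768) − 0.1·(-0.032, 1.536) = (-0.0008, 0.6144)
(x₅, y₅) = (-0.0008, 0.6144) − 0.1·(-0.0064, 1.2288) = (-0.00016, 0.49152)
x = -0.00016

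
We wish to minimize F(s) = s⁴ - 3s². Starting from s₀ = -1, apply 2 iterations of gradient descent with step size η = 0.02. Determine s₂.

F′(s) = 4s³ - 6s
s₁ = -1 − 0.02·2 = -1.04
s₂ = -1.04 − 0.02·1.740544 = -1.07481088

-1.07481088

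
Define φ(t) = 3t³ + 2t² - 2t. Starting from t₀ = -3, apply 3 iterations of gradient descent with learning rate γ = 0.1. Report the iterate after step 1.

-9.7

φ′(t) = 9t² + 4t - 2
t₁ = -3 − 0.1·67 = -9.7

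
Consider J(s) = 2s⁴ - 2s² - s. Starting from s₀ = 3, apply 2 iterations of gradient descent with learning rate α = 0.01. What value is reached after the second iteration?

0.94578616

J′(s) = 8s³ - 4s - 1
Step 1: J′(3) = 203; s₁ = 3 − 0.01·203 = 0.97
Step 2: J′(0.97) = 2.421384; s₂ = 0.97 − 0.01·2.421384 = 0.94578616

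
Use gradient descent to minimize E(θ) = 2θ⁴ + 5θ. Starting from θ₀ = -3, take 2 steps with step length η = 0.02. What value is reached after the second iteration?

0.82946432

E′(θ) = 8θ³ + 5
θ₁ = -3 − 0.02·(-211) = 1.22
θ₂ = 1.22 − 0.02·19.526784 = 0.82946432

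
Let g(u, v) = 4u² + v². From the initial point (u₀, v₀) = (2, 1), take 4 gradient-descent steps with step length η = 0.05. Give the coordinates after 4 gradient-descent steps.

(0.2592, 0.6561)

∇g = (8u, 2v)
(u₁, v₁) = (2, 1) − 0.05·(16, 2) = (1.2, 0.9)
(u₂, v₂) = (1.2, 0.9) − 0.05·(9.6, 1.8) = (0.72, 0.81)
(u₃, v₃) = (0.72, 0.81) − 0.05·(5.76, 1.62) = (0.432, 0.729)
(u₄, v₄) = (0.432, 0.729) − 0.05·(3.456, 1.458) = (0.2592, 0.6561)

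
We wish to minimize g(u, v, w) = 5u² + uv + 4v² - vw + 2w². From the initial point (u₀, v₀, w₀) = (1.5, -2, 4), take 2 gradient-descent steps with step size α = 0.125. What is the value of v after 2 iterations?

0.234375

∇g = (10u + v, u + 8v - w, -v + 4w)
(u₁, v₁, w₁) = (1.5, -2, 4) − 0.125·(13, -18.5, 18) = (-0.125, 0.3125, 1.75)
(u₂, v₂, w₂) = (-0.125, 0.3125, 1.75) − 0.125·(-0.9375, 0.625, 6.6875) = (-0.0078125, 0.234375, 0.9140625)
v = 0.234375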